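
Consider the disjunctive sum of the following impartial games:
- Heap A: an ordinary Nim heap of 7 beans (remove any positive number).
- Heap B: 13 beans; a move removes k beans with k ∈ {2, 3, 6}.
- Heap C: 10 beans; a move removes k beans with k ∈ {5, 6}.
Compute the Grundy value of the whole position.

Heap A is a plain Nim heap of size 7, so its Grundy value is 7.
Build the Grundy sequence for heap B with g(k) = mex{g(k−s) : s ∈ {2, 3, 6}, s ≤ k}:
k:     0  1  2  3  4  5  6  7  8  9 10 11 12 13
g(k):  0  0  1  1  2  0  3  1  2  0  0  1  1  2
So g(13) = 2.
For heap C, compute g(0), g(1), … with moves {5, 6}:
g(0) = mex{} = 0
g(1) = mex{} = 0
g(2) = mex{} = 0
g(3) = mex{} = 0
g(4) = mex{} = 0
g(5) = mex{0} = 1
g(6) = mex{0} = 1
g(7) = mex{0} = 1
g(8) = mex{0} = 1
g(9) = mex{0} = 1
g(10) = mex{0,1} = 2
So g(10) = 2.
By the Sprague-Grundy theorem, the Grundy value of a sum of independent games is the XOR of the component values.
Combined value = 7 ⊕ 2 ⊕ 2 = 7.

7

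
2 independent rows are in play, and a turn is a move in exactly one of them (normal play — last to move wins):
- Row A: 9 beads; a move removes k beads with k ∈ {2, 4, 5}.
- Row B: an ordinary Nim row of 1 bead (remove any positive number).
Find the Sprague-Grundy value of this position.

Build the Grundy sequence for row A with g(k) = mex{g(k−s) : s ∈ {2, 4, 5}, s ≤ k}:
k:     0  1  2  3  4  5  6  7  8  9
g(k):  0  0  1  1  2  2  3  0  0  1
So g(9) = 1.
Row B is a plain Nim row of size 1, so its Grundy value is 1.
The value of a disjunctive sum is the nim-sum of the parts.
Combined value = 1 ⊕ 1 = 0.

0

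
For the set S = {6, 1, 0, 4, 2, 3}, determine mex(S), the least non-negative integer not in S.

The values 0, 1, 2, 3, 4 are all present; 5 is the first non-negative integer missing from the set.

5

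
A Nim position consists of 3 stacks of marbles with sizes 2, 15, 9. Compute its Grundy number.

Compute the nim-sum pairwise:
2 ^ 15 = 13
13 ^ 9 = 4

4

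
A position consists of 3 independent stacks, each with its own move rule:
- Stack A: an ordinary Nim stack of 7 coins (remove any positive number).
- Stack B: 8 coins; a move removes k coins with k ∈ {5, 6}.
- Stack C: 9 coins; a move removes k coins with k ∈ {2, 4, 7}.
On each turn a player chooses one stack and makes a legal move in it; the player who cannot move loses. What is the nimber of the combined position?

Stack A is a plain Nim stack of size 7, so its Grundy value is 7.
For stack B, compute g(0), g(1), … with moves {5, 6}:
k:     0  1  2  3  4  5  6  7  8
g(k):  0  0  0  0  0  1  1  1  1
So g(8) = 1.
For stack C, compute g(0), g(1), … with moves {2, 4, 7}:
k:     0  1  2  3  4  5  6  7  8  9
g(k):  0  0  1  1  2  2  0  3  1  0
So g(9) = 0.
By the Sprague-Grundy theorem, the Grundy value of a sum of independent games is the XOR of the component values.
Combined value = 7 XOR 1 XOR 0 = 6.

6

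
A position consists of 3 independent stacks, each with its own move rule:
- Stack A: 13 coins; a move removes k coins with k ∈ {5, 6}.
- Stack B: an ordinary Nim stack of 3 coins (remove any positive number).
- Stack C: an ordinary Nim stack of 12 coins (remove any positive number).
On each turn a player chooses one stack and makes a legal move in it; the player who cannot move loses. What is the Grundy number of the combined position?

For stack A, compute g(0), g(1), … with moves {5, 6}:
g(0) = mex{} = 0
g(1) = mex{} = 0
g(2) = mex{} = 0
g(3) = mex{} = 0
g(4) = mex{} = 0
g(5) = mex{0} = 1
g(6) = mex{0} = 1
g(7) = mex{0} = 1
g(8) = mex{0} = 1
g(9) = mex{0} = 1
g(10) = mex{0,1} = 2
g(11) = mex{1} = 0
g(12) = mex{1} = 0
g(13) = mex{1} = 0
So g(13) = 0.
Stack B is a plain Nim stack of size 3, so its Grundy value is 3.
Stack C is a plain Nim stack of size 12, so its Grundy value is 12.
By the Sprague-Grundy theorem, the Grundy value of a sum of independent games is the XOR of the component values.
Combined value = 0 XOR 3 XOR 12 = 15.

15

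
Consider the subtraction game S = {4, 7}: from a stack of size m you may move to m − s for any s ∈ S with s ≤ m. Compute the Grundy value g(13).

0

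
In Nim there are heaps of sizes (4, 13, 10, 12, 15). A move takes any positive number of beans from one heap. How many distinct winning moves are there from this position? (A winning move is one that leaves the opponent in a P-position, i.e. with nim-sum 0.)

Bitwise XOR of the heap sizes:
  0100  (4)
  1101  (13)
  1010  (10)
  1100  (12)
  1111  (15)
  ----
  0000  (0)
The nim-sum is already 0, so every move leaves a nonzero nim-sum — there are no winning moves.

0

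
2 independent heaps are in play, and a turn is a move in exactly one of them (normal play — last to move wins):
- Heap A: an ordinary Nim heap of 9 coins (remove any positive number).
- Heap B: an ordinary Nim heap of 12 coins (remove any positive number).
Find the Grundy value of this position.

Heap A is a plain Nim heap of size 9, so its Grundy value is 9.
Heap B is a plain Nim heap of size 12, so its Grundy value is 12.
By the Sprague-Grundy theorem, the Grundy value of a sum of independent games is the XOR of the component values.
Combined value = 9 ⊕ 12 = 5.

5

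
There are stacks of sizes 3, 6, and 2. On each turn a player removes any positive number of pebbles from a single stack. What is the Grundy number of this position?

Compute the nim-sum pairwise:
3 ⊕ 6 = 5
5 ⊕ 2 = 7

7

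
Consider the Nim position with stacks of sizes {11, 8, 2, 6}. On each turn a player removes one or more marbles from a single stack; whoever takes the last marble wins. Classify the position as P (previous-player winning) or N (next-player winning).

N-position

In binary:
  1011  (11)
  1000  (8)
  0010  (2)
  0110  (6)
  ----
  0111  (7)
The nim-sum is 7 ≠ 0, so this is an N-position: the player to move can win.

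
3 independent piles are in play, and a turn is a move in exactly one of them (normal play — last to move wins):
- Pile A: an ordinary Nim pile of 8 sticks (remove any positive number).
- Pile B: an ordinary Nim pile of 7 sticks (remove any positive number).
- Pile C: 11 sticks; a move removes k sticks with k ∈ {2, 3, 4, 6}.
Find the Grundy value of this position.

Pile A is a plain Nim pile of size 8, so its Grundy value is 8.
Pile B is a plain Nim pile of size 7, so its Grundy value is 7.
For pile C, compute g(0), g(1), … with moves {2, 3, 4, 6}:
k:     0  1  2  3  4  5  6  7  8  9 10 11
g(k):  0  0  1  1  2  2  3  3  0  0  1  1
So g(11) = 1.
By the Sprague-Grundy theorem, the Grundy value of a sum of independent games is the XOR of the component values.
Combined value = 8 XOR 7 XOR 1 = 14.

14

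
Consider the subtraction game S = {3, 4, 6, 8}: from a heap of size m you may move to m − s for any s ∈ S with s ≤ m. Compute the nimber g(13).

0

Compute g(0), g(1), … for moves {3, 4, 6, 8}:
g(0) = mex{} = 0
g(1) = mex{} = 0
g(2) = mex{} = 0
g(3) = mex{0} = 1
g(4) = mex{0} = 1
g(5) = mex{0} = 1
g(6) = mex{0,1} = 2
g(7) = mex{0,1} = 2
g(8) = mex{0,1} = 2
g(9) = mex{0,1,2} = 3
g(10) = mex{0,1,2} = 3
g(11) = mex{1,2} = 0
g(12) = mex{1,2,3} = 0
g(13) = mex{1,2,3} = 0
So g(13) = 0.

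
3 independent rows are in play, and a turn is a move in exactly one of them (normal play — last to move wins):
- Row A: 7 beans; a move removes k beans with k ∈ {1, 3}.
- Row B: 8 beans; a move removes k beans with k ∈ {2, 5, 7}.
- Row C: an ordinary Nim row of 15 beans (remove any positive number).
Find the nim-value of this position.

12

Grundy values for row A (subtraction set {1, 3}):
g(0) = mex{} = 0
g(1) = mex{0} = 1
g(2) = mex{1} = 0
g(3) = mex{0} = 1
g(4) = mex{1} = 0
g(5) = mex{0} = 1
g(6) = mex{1} = 0
g(7) = mex{0} = 1
So g(7) = 1.
Build the Grundy sequence for row B with g(k) = mex{g(k−s) : s ∈ {2, 5, 7}, s ≤ k}:
k:     0  1  2  3  4  5  6  7  8
g(k):  0  0  1  1  0  2  1  3  2
So g(8) = 2.
Row C is a plain Nim row of size 15, so its Grundy value is 15.
The value of a disjunctive sum is the nim-sum of the parts.
Combined value = 1 ⊕ 2 ⊕ 15 = 12.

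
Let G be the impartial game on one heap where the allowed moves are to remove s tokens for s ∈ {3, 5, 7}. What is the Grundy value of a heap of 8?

2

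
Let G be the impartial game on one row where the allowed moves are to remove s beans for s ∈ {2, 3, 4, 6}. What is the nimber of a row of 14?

3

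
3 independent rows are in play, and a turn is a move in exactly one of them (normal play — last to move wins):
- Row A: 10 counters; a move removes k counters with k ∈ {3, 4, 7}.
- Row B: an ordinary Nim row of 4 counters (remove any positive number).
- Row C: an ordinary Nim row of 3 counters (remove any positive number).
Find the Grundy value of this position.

Grundy values for row A (subtraction set {3, 4, 7}):
k:     0  1  2  3  4  5  6  7  8  9 10
g(k):  0  0  0  1  1  1  2  2  2  3  0
So g(10) = 0.
Row B is a plain Nim row of size 4, so its Grundy value is 4.
Row C is a plain Nim row of size 3, so its Grundy value is 3.
By the Sprague-Grundy theorem, the Grundy value of a sum of independent games is the XOR of the component values.
Combined value = 0 ⊕ 4 ⊕ 3 = 7.

7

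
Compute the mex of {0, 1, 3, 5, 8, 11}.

The values 0, 1 are all present; 2 is the first non-negative integer missing from the set.

2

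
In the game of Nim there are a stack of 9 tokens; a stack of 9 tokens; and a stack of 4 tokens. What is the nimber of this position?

Bitwise XOR of the heap sizes:
  1001  (9)
  1001  (9)
  0100  (4)
  ----
  0100  (4)

4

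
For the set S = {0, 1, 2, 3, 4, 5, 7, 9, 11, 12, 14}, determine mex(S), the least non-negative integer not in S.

6

The values 0, 1, 2, 3, 4, 5 are all present; 6 is the first non-negative integer missing from the set.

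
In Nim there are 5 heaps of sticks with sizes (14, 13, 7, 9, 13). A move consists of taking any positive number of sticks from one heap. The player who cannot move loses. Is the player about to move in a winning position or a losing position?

Losing position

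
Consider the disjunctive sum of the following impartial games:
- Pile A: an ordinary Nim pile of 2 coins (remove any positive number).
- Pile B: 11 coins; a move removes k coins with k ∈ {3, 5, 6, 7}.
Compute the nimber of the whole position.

Pile A is a plain Nim pile of size 2, so its Grundy value is 2.
Build the Grundy sequence for pile B with g(k) = mex{g(k−s) : s ∈ {3, 5, 6, 7}, s ≤ k}:
g(0) = mex{} = 0
g(1) = mex{} = 0
g(2) = mex{} = 0
g(3) = mex{0} = 1
g(4) = mex{0} = 1
g(5) = mex{0} = 1
g(6) = mex{0,1} = 2
g(7) = mex{0,1} = 2
g(8) = mex{0,1} = 2
g(9) = mex{0,1,2} = 3
g(10) = mex{1,2} = 0
g(11) = mex{1,2} = 0
So g(11) = 0.
The value of a disjunctive sum is the nim-sum of the parts.
Combined value = 2 ⊕ 0 = 2.

2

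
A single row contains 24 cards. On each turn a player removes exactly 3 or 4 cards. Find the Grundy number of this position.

Build the Grundy sequence with g(k) = mex{g(k−s) : s ∈ {3, 4}, s ≤ k}:
k:     0  1  2  3  4  5  6  7  8  9 10 11 12 13 14 15 16 17 18 19 20 21 22 23 24
g(k):  0  0  0  1  1  1  2  0  0  0  1  1  1  2  0  0  0  1  1  1  2  0  0  0  1
So g(24) = 1.

1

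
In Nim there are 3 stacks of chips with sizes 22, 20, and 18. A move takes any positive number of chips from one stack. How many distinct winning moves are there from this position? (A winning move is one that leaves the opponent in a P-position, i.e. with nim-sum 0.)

3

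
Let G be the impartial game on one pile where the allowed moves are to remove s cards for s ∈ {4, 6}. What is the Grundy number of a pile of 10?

0

Compute g(0), g(1), … for moves {4, 6}:
k:     0  1  2  3  4  5  6  7  8  9 10
g(k):  0  0  0  0  1  1  1  1  2  2  0
So g(10) = 0.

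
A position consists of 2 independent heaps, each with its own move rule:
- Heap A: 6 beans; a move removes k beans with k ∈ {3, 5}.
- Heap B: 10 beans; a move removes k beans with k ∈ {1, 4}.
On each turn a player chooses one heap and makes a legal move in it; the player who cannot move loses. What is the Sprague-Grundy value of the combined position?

2

For heap A, compute g(0), g(1), … with moves {3, 5}:
g(0) = mex{} = 0
g(1) = mex{} = 0
g(2) = mex{} = 0
g(3) = mex{0} = 1
g(4) = mex{0} = 1
g(5) = mex{0} = 1
g(6) = mex{0,1} = 2
So g(6) = 2.
Build the Grundy sequence for heap B with g(k) = mex{g(k−s) : s ∈ {1, 4}, s ≤ k}:
g(0) = mex{} = 0
g(1) = mex{0} = 1
g(2) = mex{1} = 0
g(3) = mex{0} = 1
g(4) = mex{0,1} = 2
g(5) = mex{1,2} = 0
g(6) = mex{0} = 1
g(7) = mex{1} = 0
g(8) = mex{0,2} = 1
g(9) = mex{0,1} = 2
g(10) = mex{1,2} = 0
So g(10) = 0.
The value of a disjunctive sum is the nim-sum of the parts.
Combined value = 2 ⊕ 0 = 2.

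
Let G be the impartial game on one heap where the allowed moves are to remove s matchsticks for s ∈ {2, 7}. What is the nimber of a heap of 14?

0

Grundy values for subtraction set {2, 7}:
k:     0  1  2  3  4  5  6  7  8  9 10 11 12 13 14
g(k):  0  0  1  1  0  0  1  1  2  0  0  1  1  0  0
So g(14) = 0.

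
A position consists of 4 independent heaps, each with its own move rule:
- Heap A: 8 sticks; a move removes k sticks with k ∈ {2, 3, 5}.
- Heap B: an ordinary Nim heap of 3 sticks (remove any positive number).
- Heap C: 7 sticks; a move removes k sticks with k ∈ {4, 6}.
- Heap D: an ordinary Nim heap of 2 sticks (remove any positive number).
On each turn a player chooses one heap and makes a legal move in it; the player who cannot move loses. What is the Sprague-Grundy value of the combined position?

Build the Grundy sequence for heap A with g(k) = mex{g(k−s) : s ∈ {2, 3, 5}, s ≤ k}:
k:     0  1  2  3  4  5  6  7  8
g(k):  0  0  1  1  2  2  3  0  0
So g(8) = 0.
Heap B is a plain Nim heap of size 3, so its Grundy value is 3.
Grundy values for heap C (subtraction set {4, 6}):
g(0) = mex{} = 0
g(1) = mex{} = 0
g(2) = mex{} = 0
g(3) = mex{} = 0
g(4) = mex{0} = 1
g(5) = mex{0} = 1
g(6) = mex{0} = 1
g(7) = mex{0} = 1
So g(7) = 1.
Heap D is a plain Nim heap of size 2, so its Grundy value is 2.
By the Sprague-Grundy theorem, the Grundy value of a sum of independent games is the XOR of the component values.
Combined value = 0 ⊕ 3 ⊕ 1 ⊕ 2 = 0.

0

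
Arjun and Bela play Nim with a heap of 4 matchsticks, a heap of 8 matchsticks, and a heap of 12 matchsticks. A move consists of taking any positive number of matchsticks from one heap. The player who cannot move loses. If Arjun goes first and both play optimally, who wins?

Compute the nim-sum pairwise:
4 XOR 8 = 12
12 XOR 12 = 0
The nim-sum is 0, so this is a P-position: the player to move is in a losing position under optimal play; Arjun is about to move from it and so loses — Bela wins.

Bela wins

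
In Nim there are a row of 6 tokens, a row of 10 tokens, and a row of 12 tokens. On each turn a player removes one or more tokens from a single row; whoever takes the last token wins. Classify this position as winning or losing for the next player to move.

Losing position

Write each in binary and XOR column by column:
  0110  (6)
  1010  (10)
  1100  (12)
  ----
  0000  (0)
The nim-sum is 0, so this is a P-position: the player to move is in a losing position under optimal play.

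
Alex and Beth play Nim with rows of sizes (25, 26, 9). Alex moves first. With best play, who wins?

Alex wins

Nim-sum: 25 ⊕ 26 ⊕ 9 = 10.
The nim-sum is 10 ≠ 0, so this is an N-position: the player to move can win; Alex has a winning move.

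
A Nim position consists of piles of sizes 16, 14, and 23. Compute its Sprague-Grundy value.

9

Write each in binary and XOR column by column:
  10000  (16)
  01110  (14)
  10111  (23)
  -----
  01001  (9)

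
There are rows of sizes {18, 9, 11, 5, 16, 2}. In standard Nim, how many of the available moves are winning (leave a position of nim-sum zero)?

Compute the nim-sum pairwise:
18 XOR 9 = 27
27 XOR 11 = 16
16 XOR 5 = 21
21 XOR 16 = 5
5 XOR 2 = 7
The overall nim-sum is X = 7. A row of size p has a winning move iff p XOR X < p (reduce it to p XOR X).
  18: 18 XOR 7 = 21 ≥ 18 — no move.
  9: 9 XOR 7 = 14 ≥ 9 — no move.
  11: 11 XOR 7 = 12 ≥ 11 — no move.
  5: 5 XOR 7 = 2 < 5 — winning move (to 2).
  16: 16 XOR 7 = 23 ≥ 16 — no move.
  2: 2 XOR 7 = 5 ≥ 2 — no move.
That gives 1 winning move.

1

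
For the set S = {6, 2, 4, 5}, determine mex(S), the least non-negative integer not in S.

0 is not in the set, so the mex is 0.

0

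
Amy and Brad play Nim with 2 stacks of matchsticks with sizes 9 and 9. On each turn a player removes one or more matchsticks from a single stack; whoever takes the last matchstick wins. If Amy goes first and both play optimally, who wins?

Brad wins

Compute the nim-sum pairwise:
9 ^ 9 = 0
The nim-sum is 0, so this is a P-position: the player to move is in a losing position under optimal play; Amy is about to move from it and so loses — Brad wins.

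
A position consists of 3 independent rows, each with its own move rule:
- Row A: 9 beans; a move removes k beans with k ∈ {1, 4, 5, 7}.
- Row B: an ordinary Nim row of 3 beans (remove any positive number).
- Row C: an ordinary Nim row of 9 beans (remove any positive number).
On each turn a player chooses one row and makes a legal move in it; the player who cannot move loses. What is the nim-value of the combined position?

Build the Grundy sequence for row A with g(k) = mex{g(k−s) : s ∈ {1, 4, 5, 7}, s ≤ k}:
k:     0  1  2  3  4  5  6  7  8  9
g(k):  0  1  0  1  2  3  2  3  0  1
So g(9) = 1.
Row B is a plain Nim row of size 3, so its Grundy value is 3.
Row C is a plain Nim row of size 9, so its Grundy value is 9.
By the Sprague-Grundy theorem, the Grundy value of a sum of independent games is the XOR of the component values.
Combined value = 1 ⊕ 3 ⊕ 9 = 11.

11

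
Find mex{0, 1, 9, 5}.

The values 0, 1 are all present; 2 is the first non-negative integer missing from the set.

2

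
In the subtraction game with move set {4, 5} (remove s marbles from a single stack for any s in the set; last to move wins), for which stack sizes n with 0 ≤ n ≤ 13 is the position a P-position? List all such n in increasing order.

Build the Grundy sequence with g(k) = mex{g(k−s) : s ∈ {4, 5}, s ≤ k}:
g(0) = mex{} = 0
g(1) = mex{} = 0
g(2) = mex{} = 0
g(3) = mex{} = 0
g(4) = mex{0} = 1
g(5) = mex{0} = 1
g(6) = mex{0} = 1
g(7) = mex{0} = 1
g(8) = mex{0,1} = 2
g(9) = mex{1} = 0
g(10) = mex{1} = 0
g(11) = mex{1} = 0
g(12) = mex{1,2} = 0
g(13) = mex{0,2} = 1
The P-positions (g = 0) in 0..13 are 0, 1, 2, 3, 9, 10, 11, 12.

0, 1, 2, 3, 9, 10, 11, 12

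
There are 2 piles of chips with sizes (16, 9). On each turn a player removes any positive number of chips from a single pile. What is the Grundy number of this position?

25

Compute the nim-sum pairwise:
16 ^ 9 = 25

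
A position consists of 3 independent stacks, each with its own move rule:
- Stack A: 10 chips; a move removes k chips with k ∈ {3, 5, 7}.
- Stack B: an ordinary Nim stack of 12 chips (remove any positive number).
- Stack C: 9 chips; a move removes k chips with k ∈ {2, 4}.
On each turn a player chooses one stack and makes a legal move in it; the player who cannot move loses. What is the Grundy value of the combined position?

Build the Grundy sequence for stack A with g(k) = mex{g(k−s) : s ∈ {3, 5, 7}, s ≤ k}:
g(0) = mex{} = 0
g(1) = mex{} = 0
g(2) = mex{} = 0
g(3) = mex{0} = 1
g(4) = mex{0} = 1
g(5) = mex{0} = 1
g(6) = mex{0,1} = 2
g(7) = mex{0,1} = 2
g(8) = mex{0,1} = 2
g(9) = mex{0,1,2} = 3
g(10) = mex{1,2} = 0
So g(10) = 0.
Stack B is a plain Nim stack of size 12, so its Grundy value is 12.
Build the Grundy sequence for stack C with g(k) = mex{g(k−s) : s ∈ {2, 4}, s ≤ k}:
g(0) = mex{} = 0
g(1) = mex{} = 0
g(2) = mex{0} = 1
g(3) = mex{0} = 1
g(4) = mex{0,1} = 2
g(5) = mex{0,1} = 2
g(6) = mex{1,2} = 0
g(7) = mex{1,2} = 0
g(8) = mex{0,2} = 1
g(9) = mex{0,2} = 1
So g(9) = 1.
The value of a disjunctive sum is the nim-sum of the parts.
Combined value = 0 XOR 12 XOR 1 = 13.

13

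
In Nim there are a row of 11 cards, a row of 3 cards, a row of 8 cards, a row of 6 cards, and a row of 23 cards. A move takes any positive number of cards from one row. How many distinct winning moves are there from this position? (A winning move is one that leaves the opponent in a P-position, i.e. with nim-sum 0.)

Nim-sum: 11 XOR 3 XOR 8 XOR 6 XOR 23 = 17.
The overall nim-sum is X = 17. A row of size p has a winning move iff p XOR X < p (reduce it to p XOR X).
  11: 11 XOR 17 = 26 ≥ 11 — no move.
  3: 3 XOR 17 = 18 ≥ 3 — no move.
  8: 8 XOR 17 = 25 ≥ 8 — no move.
  6: 6 XOR 17 = 23 ≥ 6 — no move.
  23: 23 XOR 17 = 6 < 23 — winning move (to 6).
That gives 1 winning move.

1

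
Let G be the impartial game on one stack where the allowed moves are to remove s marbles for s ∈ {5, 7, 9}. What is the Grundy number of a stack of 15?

0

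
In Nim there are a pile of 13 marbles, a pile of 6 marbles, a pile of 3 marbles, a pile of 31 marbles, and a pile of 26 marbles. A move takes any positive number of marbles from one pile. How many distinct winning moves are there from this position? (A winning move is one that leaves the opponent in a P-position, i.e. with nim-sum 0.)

3

Compute the nim-sum pairwise:
13 ⊕ 6 = 11
11 ⊕ 3 = 8
8 ⊕ 31 = 23
23 ⊕ 26 = 13
The overall nim-sum is X = 13. A pile of size p has a winning move iff p XOR X < p (reduce it to p XOR X).
  13: 13 XOR 13 = 0 < 13 — winning move (to 0).
  6: 6 XOR 13 = 11 ≥ 6 — no move.
  3: 3 XOR 13 = 14 ≥ 3 — no move.
  31: 31 XOR 13 = 18 < 31 — winning move (to 18).
  26: 26 XOR 13 = 23 < 26 — winning move (to 23).
That gives 3 winning moves.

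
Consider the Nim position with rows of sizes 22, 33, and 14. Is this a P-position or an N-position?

Compute the nim-sum pairwise:
22 ^ 33 = 55
55 ^ 14 = 57
The nim-sum is 57 ≠ 0, so this is an N-position: the player to move can win.

N-position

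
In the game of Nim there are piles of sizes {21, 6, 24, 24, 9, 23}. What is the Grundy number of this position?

13

Nim-sum: 21 ⊕ 6 ⊕ 24 ⊕ 24 ⊕ 9 ⊕ 23 = 13.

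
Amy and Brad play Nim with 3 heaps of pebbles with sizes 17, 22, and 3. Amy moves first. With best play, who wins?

Amy wins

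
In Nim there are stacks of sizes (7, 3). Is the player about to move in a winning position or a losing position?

Compute the nim-sum pairwise:
7 ^ 3 = 4
The nim-sum is 4 ≠ 0, so this is an N-position: the player to move can win.

Winning position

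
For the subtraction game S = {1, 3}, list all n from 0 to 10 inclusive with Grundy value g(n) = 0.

0, 2, 4, 6, 8, 10

Build the Grundy sequence with g(k) = mex{g(k−s) : s ∈ {1, 3}, s ≤ k}:
k:     0  1  2  3  4  5  6  7  8  9 10
g(k):  0  1  0  1  0  1  0  1  0  1  0
The P-positions (g = 0) in 0..10 are 0, 2, 4, 6, 8, 10.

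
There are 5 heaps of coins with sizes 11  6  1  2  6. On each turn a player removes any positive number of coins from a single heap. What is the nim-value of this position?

8

Write each in binary and XOR column by column:
  1011  (11)
  0110  (6)
  0001  (1)
  0010  (2)
  0110  (6)
  ----
  1000  (8)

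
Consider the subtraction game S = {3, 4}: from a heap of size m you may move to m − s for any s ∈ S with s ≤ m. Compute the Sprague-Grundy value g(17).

Grundy values for subtraction set {3, 4}:
k:     0  1  2  3  4  5  6  7  8  9 10 11 12 13 14 15 16 17
g(k):  0  0  0  1  1  1  2  0  0  0  1  1  1  2  0  0  0  1
So g(17) = 1.

1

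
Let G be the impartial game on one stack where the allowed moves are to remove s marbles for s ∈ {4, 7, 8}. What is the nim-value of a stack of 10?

2

Build the Grundy sequence with g(k) = mex{g(k−s) : s ∈ {4, 7, 8}, s ≤ k}:
g(0) = mex{} = 0
g(1) = mex{} = 0
g(2) = mex{} = 0
g(3) = mex{} = 0
g(4) = mex{0} = 1
g(5) = mex{0} = 1
g(6) = mex{0} = 1
g(7) = mex{0} = 1
g(8) = mex{0,1} = 2
g(9) = mex{0,1} = 2
g(10) = mex{0,1} = 2
So g(10) = 2.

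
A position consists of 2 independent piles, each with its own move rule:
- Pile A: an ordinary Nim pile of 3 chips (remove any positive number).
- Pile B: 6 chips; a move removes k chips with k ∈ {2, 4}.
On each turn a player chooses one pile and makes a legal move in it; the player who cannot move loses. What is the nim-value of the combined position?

3

Pile A is a plain Nim pile of size 3, so its Grundy value is 3.
Grundy values for pile B (subtraction set {2, 4}):
g(0) = mex{} = 0
g(1) = mex{} = 0
g(2) = mex{0} = 1
g(3) = mex{0} = 1
g(4) = mex{0,1} = 2
g(5) = mex{0,1} = 2
g(6) = mex{1,2} = 0
So g(6) = 0.
By the Sprague-Grundy theorem, the Grundy value of a sum of independent games is the XOR of the component values.
Combined value = 3 ⊕ 0 = 3.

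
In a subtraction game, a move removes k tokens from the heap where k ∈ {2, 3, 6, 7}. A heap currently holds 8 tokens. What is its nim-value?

2

Compute g(0), g(1), … for moves {2, 3, 6, 7}:
g(0) = mex{} = 0
g(1) = mex{} = 0
g(2) = mex{0} = 1
g(3) = mex{0} = 1
g(4) = mex{0,1} = 2
g(5) = mex{1} = 0
g(6) = mex{0,1,2} = 3
g(7) = mex{0,2} = 1
g(8) = mex{0,1,3} = 2
So g(8) = 2.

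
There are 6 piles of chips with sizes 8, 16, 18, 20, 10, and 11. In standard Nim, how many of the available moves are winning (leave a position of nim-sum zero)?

Bitwise XOR of the heap sizes:
  01000  (8)
  10000  (16)
  10010  (18)
  10100  (20)
  01010  (10)
  01011  (11)
  -----
  11111  (31)
The overall nim-sum is X = 31. A pile of size p has a winning move iff p XOR X < p (reduce it to p XOR X).
  8: 8 XOR 31 = 23 ≥ 8 — no move.
  16: 16 XOR 31 = 15 < 16 — winning move (to 15).
  18: 18 XOR 31 = 13 < 18 — winning move (to 13).
  20: 20 XOR 31 = 11 < 20 — winning move (to 11).
  10: 10 XOR 31 = 21 ≥ 10 — no move.
  11: 11 XOR 31 = 20 ≥ 11 — no move.
That gives 3 winning moves.

3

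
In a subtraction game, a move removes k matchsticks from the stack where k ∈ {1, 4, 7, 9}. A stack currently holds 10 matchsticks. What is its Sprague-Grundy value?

Compute g(0), g(1), … for moves {1, 4, 7, 9}:
k:     0  1  2  3  4  5  6  7  8  9 10
g(k):  0  1  0  1  2  0  1  2  0  1  0
So g(10) = 0.

0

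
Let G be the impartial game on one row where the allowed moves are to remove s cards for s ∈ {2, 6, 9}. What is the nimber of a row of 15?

0

Compute g(0), g(1), … for moves {2, 6, 9}:
k:     0  1  2  3  4  5  6  7  8  9 10 11 12 13 14 15
g(k):  0  0  1  1  0  0  1  1  0  2  1  3  0  2  1  0
So g(15) = 0.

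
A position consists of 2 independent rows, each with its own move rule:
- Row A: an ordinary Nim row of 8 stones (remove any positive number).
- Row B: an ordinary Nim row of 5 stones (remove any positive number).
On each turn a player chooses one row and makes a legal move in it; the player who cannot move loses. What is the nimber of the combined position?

Row A is a plain Nim row of size 8, so its Grundy value is 8.
Row B is a plain Nim row of size 5, so its Grundy value is 5.
The value of a disjunctive sum is the nim-sum of the parts.
Combined value = 8 ⊕ 5 = 13.

13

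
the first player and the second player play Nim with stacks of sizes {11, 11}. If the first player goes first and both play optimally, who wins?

the second player wins

Nim-sum: 11 ^ 11 = 0.
The nim-sum is 0, so this is a P-position: the player to move is in a losing position under optimal play; the first player is about to move from it and so loses — the second player wins.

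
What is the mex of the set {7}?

0 is not in the set, so the mex is 0.

0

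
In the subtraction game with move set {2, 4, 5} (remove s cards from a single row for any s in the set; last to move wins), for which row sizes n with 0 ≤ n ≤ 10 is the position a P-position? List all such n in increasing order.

0, 1, 7, 8

Build the Grundy sequence with g(k) = mex{g(k−s) : s ∈ {2, 4, 5}, s ≤ k}:
g(0) = mex{} = 0
g(1) = mex{} = 0
g(2) = mex{0} = 1
g(3) = mex{0} = 1
g(4) = mex{0,1} = 2
g(5) = mex{0,1} = 2
g(6) = mex{0,1,2} = 3
g(7) = mex{1,2} = 0
g(8) = mex{1,2,3} = 0
g(9) = mex{0,2} = 1
g(10) = mex{0,2,3} = 1
The P-positions (g = 0) in 0..10 are 0, 1, 7, 8.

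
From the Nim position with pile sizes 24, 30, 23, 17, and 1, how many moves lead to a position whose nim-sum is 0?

Nim-sum: 24 XOR 30 XOR 23 XOR 17 XOR 1 = 1.
The overall nim-sum is X = 1. A pile of size p has a winning move iff p XOR X < p (reduce it to p XOR X).
  24: 24 XOR 1 = 25 ≥ 24 — no move.
  30: 30 XOR 1 = 31 ≥ 30 — no move.
  23: 23 XOR 1 = 22 < 23 — winning move (to 22).
  17: 17 XOR 1 = 16 < 17 — winning move (to 16).
  1: 1 XOR 1 = 0 < 1 — winning move (to 0).
That gives 3 winning moves.

3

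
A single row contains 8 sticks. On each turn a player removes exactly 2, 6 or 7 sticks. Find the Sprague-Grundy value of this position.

Build the Grundy sequence with g(k) = mex{g(k−s) : s ∈ {2, 6, 7}, s ≤ k}:
g(0) = mex{} = 0
g(1) = mex{} = 0
g(2) = mex{0} = 1
g(3) = mex{0} = 1
g(4) = mex{1} = 0
g(5) = mex{1} = 0
g(6) = mex{0} = 1
g(7) = mex{0} = 1
g(8) = mex{0,1} = 2
So g(8) = 2.

2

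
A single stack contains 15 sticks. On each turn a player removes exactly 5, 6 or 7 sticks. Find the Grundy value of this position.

0

Compute g(0), g(1), … for moves {5, 6, 7}:
k:     0  1  2  3  4  5  6  7  8  9 10 11 12 13 14 15
g(k):  0  0  0  0  0  1  1  1  1  1  2  2  0  0  0  0
So g(15) = 0.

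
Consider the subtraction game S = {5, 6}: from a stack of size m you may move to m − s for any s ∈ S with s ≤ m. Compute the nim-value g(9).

1

Build the Grundy sequence with g(k) = mex{g(k−s) : s ∈ {5, 6}, s ≤ k}:
k:     0  1  2  3  4  5  6  7  8  9
g(k):  0  0  0  0  0  1  1  1  1  1
So g(9) = 1.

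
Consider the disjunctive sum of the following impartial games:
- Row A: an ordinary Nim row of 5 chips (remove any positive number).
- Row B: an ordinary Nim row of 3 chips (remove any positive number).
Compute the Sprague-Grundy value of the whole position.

Row A is a plain Nim row of size 5, so its Grundy value is 5.
Row B is a plain Nim row of size 3, so its Grundy value is 3.
By the Sprague-Grundy theorem, the Grundy value of a sum of independent games is the XOR of the component values.
Combined value = 5 XOR 3 = 6.

6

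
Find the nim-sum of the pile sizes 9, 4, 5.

Nim-sum: 9 ^ 4 ^ 5 = 8.

8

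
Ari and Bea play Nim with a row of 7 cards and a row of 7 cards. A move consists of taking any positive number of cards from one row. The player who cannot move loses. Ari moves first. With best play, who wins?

Nim-sum: 7 XOR 7 = 0.
The nim-sum is 0, so this is a P-position: the player to move is in a losing position under optimal play; Ari is about to move from it and so loses — Bea wins.

Bea wins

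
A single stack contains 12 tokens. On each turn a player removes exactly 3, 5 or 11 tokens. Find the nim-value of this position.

1

Grundy values for subtraction set {3, 5, 11}:
k:     0  1  2  3  4  5  6  7  8  9 10 11 12
g(k):  0  0  0  1  1  1  2  2  0  0  0  1  1
So g(12) = 1.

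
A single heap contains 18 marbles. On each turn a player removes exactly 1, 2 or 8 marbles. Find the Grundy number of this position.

0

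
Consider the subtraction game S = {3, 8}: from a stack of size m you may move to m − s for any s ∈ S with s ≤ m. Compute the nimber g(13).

Compute g(0), g(1), … for moves {3, 8}:
k:     0  1  2  3  4  5  6  7  8  9 10 11 12 13
g(k):  0  0  0  1  1  1  0  0  2  1  1  0  0  0
So g(13) = 0.

0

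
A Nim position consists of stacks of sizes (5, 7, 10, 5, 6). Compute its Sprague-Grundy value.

Bitwise XOR of the heap sizes:
  0101  (5)
  0111  (7)
  1010  (10)
  0101  (5)
  0110  (6)
  ----
  1011  (11)

11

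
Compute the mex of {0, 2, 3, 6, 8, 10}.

0 is in the set but 1 is not, so the mex is 1.

1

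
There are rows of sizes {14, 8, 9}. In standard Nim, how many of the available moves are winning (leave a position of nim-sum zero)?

3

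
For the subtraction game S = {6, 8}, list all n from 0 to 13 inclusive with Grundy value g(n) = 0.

Grundy values for subtraction set {6, 8}:
k:     0  1  2  3  4  5  6  7  8  9 10 11 12 13
g(k):  0  0  0  0  0  0  1  1  1  1  1  1  2  2
The P-positions (g = 0) in 0..13 are 0, 1, 2, 3, 4, 5.

0, 1, 2, 3, 4, 5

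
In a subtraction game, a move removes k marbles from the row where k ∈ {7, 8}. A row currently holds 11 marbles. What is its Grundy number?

Grundy values for subtraction set {7, 8}:
g(0) = mex{} = 0
g(1) = mex{} = 0
g(2) = mex{} = 0
g(3) = mex{} = 0
g(4) = mex{} = 0
g(5) = mex{} = 0
g(6) = mex{} = 0
g(7) = mex{0} = 1
g(8) = mex{0} = 1
g(9) = mex{0} = 1
g(10) = mex{0} = 1
g(11) = mex{0} = 1
So g(11) = 1.

1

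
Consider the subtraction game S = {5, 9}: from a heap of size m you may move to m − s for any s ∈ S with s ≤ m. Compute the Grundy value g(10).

Grundy values for subtraction set {5, 9}:
g(0) = mex{} = 0
g(1) = mex{} = 0
g(2) = mex{} = 0
g(3) = mex{} = 0
g(4) = mex{} = 0
g(5) = mex{0} = 1
g(6) = mex{0} = 1
g(7) = mex{0} = 1
g(8) = mex{0} = 1
g(9) = mex{0} = 1
g(10) = mex{0,1} = 2
So g(10) = 2.

2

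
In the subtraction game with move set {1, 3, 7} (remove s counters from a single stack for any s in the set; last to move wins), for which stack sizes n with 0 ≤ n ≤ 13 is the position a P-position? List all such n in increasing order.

0, 2, 4, 6, 8, 10, 12

Build the Grundy sequence with g(k) = mex{g(k−s) : s ∈ {1, 3, 7}, s ≤ k}:
k:     0  1  2  3  4  5  6  7  8  9 10 11 12 13
g(k):  0  1  0  1  0  1  0  1  0  1  0  1  0  1
The P-positions (g = 0) in 0..13 are 0, 2, 4, 6, 8, 10, 12.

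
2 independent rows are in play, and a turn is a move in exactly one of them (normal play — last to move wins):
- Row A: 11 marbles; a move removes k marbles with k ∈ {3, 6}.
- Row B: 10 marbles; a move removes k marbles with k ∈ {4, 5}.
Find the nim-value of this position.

0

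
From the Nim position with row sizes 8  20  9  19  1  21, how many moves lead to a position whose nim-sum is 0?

Compute the nim-sum pairwise:
8 XOR 20 = 28
28 XOR 9 = 21
21 XOR 19 = 6
6 XOR 1 = 7
7 XOR 21 = 18
The overall nim-sum is X = 18. A row of size p has a winning move iff p XOR X < p (reduce it to p XOR X).
  8: 8 XOR 18 = 26 ≥ 8 — no move.
  20: 20 XOR 18 = 6 < 20 — winning move (to 6).
  9: 9 XOR 18 = 27 ≥ 9 — no move.
  19: 19 XOR 18 = 1 < 19 — winning move (to 1).
  1: 1 XOR 18 = 19 ≥ 1 — no move.
  21: 21 XOR 18 = 7 < 21 — winning move (to 7).
That gives 3 winning moves.

3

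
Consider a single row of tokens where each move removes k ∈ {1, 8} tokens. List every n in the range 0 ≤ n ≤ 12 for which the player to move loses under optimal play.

Grundy values for subtraction set {1, 8}:
g(0) = mex{} = 0
g(1) = mex{0} = 1
g(2) = mex{1} = 0
g(3) = mex{0} = 1
g(4) = mex{1} = 0
g(5) = mex{0} = 1
g(6) = mex{1} = 0
g(7) = mex{0} = 1
g(8) = mex{0,1} = 2
g(9) = mex{1,2} = 0
g(10) = mex{0} = 1
g(11) = mex{1} = 0
g(12) = mex{0} = 1
The P-positions (g = 0) in 0..12 are 0, 2, 4, 6, 9, 11.

0, 2, 4, 6, 9, 11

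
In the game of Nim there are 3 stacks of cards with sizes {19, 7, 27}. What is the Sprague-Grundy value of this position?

Bitwise XOR of the heap sizes:
  10011  (19)
  00111  (7)
  11011  (27)
  -----
  01111  (15)

15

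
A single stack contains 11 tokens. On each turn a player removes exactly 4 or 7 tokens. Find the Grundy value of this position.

0

Build the Grundy sequence with g(k) = mex{g(k−s) : s ∈ {4, 7}, s ≤ k}:
g(0) = mex{} = 0
g(1) = mex{} = 0
g(2) = mex{} = 0
g(3) = mex{} = 0
g(4) = mex{0} = 1
g(5) = mex{0} = 1
g(6) = mex{0} = 1
g(7) = mex{0} = 1
g(8) = mex{0,1} = 2
g(9) = mex{0,1} = 2
g(10) = mex{0,1} = 2
g(11) = mex{1} = 0
So g(11) = 0.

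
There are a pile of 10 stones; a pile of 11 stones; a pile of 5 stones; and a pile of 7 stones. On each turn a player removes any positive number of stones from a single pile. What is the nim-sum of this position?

3

Write each in binary and XOR column by column:
  1010  (10)
  1011  (11)
  0101  (5)
  0111  (7)
  ----
  0011  (3)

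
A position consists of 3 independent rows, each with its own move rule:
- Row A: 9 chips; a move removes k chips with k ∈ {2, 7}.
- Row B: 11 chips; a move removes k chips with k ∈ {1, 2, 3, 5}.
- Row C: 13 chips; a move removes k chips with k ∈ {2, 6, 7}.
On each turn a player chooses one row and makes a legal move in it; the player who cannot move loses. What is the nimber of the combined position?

3

Grundy values for row A (subtraction set {2, 7}):
g(0) = mex{} = 0
g(1) = mex{} = 0
g(2) = mex{0} = 1
g(3) = mex{0} = 1
g(4) = mex{1} = 0
g(5) = mex{1} = 0
g(6) = mex{0} = 1
g(7) = mex{0} = 1
g(8) = mex{0,1} = 2
g(9) = mex{1} = 0
So g(9) = 0.
Build the Grundy sequence for row B with g(k) = mex{g(k−s) : s ∈ {1, 2, 3, 5}, s ≤ k}:
k:     0  1  2  3  4  5  6  7  8  9 10 11
g(k):  0  1  2  3  0  1  2  3  0  1  2  3
So g(11) = 3.
Grundy values for row C (subtraction set {2, 6, 7}):
g(0) = mex{} = 0
g(1) = mex{} = 0
g(2) = mex{0} = 1
g(3) = mex{0} = 1
g(4) = mex{1} = 0
g(5) = mex{1} = 0
g(6) = mex{0} = 1
g(7) = mex{0} = 1
g(8) = mex{0,1} = 2
g(9) = mex{1} = 0
g(10) = mex{0,1,2} = 3
g(11) = mex{0} = 1
g(12) = mex{0,1,3} = 2
g(13) = mex{1} = 0
So g(13) = 0.
By the Sprague-Grundy theorem, the Grundy value of a sum of independent games is the XOR of the component values.
Combined value = 0 ⊕ 3 ⊕ 0 = 3.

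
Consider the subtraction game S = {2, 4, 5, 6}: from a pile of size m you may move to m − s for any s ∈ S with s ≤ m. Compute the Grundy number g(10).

1

Compute g(0), g(1), … for moves {2, 4, 5, 6}:
g(0) = mex{} = 0
g(1) = mex{} = 0
g(2) = mex{0} = 1
g(3) = mex{0} = 1
g(4) = mex{0,1} = 2
g(5) = mex{0,1} = 2
g(6) = mex{0,1,2} = 3
g(7) = mex{0,1,2} = 3
g(8) = mex{1,2,3} = 0
g(9) = mex{1,2,3} = 0
g(10) = mex{0,2,3} = 1
So g(10) = 1.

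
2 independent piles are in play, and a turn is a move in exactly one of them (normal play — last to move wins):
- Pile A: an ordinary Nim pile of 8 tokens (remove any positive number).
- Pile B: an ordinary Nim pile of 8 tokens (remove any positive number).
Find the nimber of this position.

0

Pile A is a plain Nim pile of size 8, so its Grundy value is 8.
Pile B is a plain Nim pile of size 8, so its Grundy value is 8.
The value of a disjunctive sum is the nim-sum of the parts.
Combined value = 8 ⊕ 8 = 0.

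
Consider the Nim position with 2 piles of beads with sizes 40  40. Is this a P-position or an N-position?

P-position

Write each in binary and XOR column by column:
  101000  (40)
  101000  (40)
  ------
  000000  (0)
The nim-sum is 0, so this is a P-position: the player to move is in a losing position under optimal play.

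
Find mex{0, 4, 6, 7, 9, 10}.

1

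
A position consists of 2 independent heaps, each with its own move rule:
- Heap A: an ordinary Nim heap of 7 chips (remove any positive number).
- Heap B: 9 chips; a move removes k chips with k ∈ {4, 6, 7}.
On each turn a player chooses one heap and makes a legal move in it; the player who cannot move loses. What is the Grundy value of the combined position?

Heap A is a plain Nim heap of size 7, so its Grundy value is 7.
Build the Grundy sequence for heap B with g(k) = mex{g(k−s) : s ∈ {4, 6, 7}, s ≤ k}:
g(0) = mex{} = 0
g(1) = mex{} = 0
g(2) = mex{} = 0
g(3) = mex{} = 0
g(4) = mex{0} = 1
g(5) = mex{0} = 1
g(6) = mex{0} = 1
g(7) = mex{0} = 1
g(8) = mex{0,1} = 2
g(9) = mex{0,1} = 2
So g(9) = 2.
The value of a disjunctive sum is the nim-sum of the parts.
Combined value = 7 ⊕ 2 = 5.

5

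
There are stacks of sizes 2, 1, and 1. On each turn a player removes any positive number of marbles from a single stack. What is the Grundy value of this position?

2

Write each in binary and XOR column by column:
  10  (2)
  01  (1)
  01  (1)
  --
  10  (2)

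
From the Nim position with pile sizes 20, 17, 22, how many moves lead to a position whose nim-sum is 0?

3

Bitwise XOR of the heap sizes:
  10100  (20)
  10001  (17)
  10110  (22)
  -----
  10011  (19)
The overall nim-sum is X = 19. A pile of size p has a winning move iff p XOR X < p (reduce it to p XOR X).
  20: 20 XOR 19 = 7 < 20 — winning move (to 7).
  17: 17 XOR 19 = 2 < 17 — winning move (to 2).
  22: 22 XOR 19 = 5 < 22 — winning move (to 5).
That gives 3 winning moves.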